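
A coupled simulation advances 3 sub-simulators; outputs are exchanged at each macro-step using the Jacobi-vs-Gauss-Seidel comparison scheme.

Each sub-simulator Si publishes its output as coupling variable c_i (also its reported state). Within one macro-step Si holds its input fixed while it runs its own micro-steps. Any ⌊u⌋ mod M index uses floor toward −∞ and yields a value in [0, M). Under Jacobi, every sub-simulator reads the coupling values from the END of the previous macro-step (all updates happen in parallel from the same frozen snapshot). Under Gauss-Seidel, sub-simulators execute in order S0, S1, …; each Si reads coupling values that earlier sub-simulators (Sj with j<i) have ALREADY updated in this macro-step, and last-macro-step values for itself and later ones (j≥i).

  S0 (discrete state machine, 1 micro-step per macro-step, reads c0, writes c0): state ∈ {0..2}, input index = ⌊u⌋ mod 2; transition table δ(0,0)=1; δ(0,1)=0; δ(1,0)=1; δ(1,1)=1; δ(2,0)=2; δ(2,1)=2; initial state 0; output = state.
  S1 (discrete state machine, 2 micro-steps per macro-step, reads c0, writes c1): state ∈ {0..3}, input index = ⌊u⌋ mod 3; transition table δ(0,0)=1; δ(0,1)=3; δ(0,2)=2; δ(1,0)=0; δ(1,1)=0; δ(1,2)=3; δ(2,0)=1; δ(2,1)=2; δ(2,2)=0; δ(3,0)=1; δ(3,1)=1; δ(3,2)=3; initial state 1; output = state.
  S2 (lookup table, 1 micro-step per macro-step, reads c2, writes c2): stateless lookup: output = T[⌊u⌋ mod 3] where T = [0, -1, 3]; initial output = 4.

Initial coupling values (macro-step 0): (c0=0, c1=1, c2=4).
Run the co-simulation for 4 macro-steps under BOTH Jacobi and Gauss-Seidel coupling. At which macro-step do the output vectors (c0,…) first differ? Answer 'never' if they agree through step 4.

[Jacobi] macro 1: S0 reads c0=0 → after 1×micro: 1; S1 reads c0=0 → after 2×micro: 1; S2 reads c2=4 → after 1×micro: -1 ⇒ (c0=1, c1=1, c2=-1)
[Jacobi] macro 2: S0 reads c0=1 → after 1×micro: 1; S1 reads c0=1 → after 2×micro: 3; S2 reads c2=-1 → after 1×micro: 3 ⇒ (c0=1, c1=3, c2=3)
[Jacobi] macro 3: S0 reads c0=1 → after 1×micro: 1; S1 reads c0=1 → after 2×micro: 0; S2 reads c2=3 → after 1×micro: 0 ⇒ (c0=1, c1=0, c2=0)
[Jacobi] macro 4: S0 reads c0=1 → after 1×micro: 1; S1 reads c0=1 → after 2×micro: 1; S2 reads c2=0 → after 1×micro: 0 ⇒ (c0=1, c1=1, c2=0)
[Gauss-Seidel] macro 1: S0 reads c0=0 → after 1×micro: 1; S1 reads c0=1 → after 2×micro: 3; S2 reads c2=4 → after 1×micro: -1 ⇒ (c0=1, c1=3, c2=-1)
[Gauss-Seidel] macro 2: S0 reads c0=1 → after 1×micro: 1; S1 reads c0=1 → after 2×micro: 0; S2 reads c2=-1 → after 1×micro: 3 ⇒ (c0=1, c1=0, c2=3)
[Gauss-Seidel] macro 3: S0 reads c0=1 → after 1×micro: 1; S1 reads c0=1 → after 2×micro: 1; S2 reads c2=3 → after 1×micro: 0 ⇒ (c0=1, c1=1, c2=0)
[Gauss-Seidel] macro 4: S0 reads c0=1 → after 1×micro: 1; S1 reads c0=1 → after 2×micro: 3; S2 reads c2=0 → after 1×micro: 0 ⇒ (c0=1, c1=3, c2=0)

first divergence at macro-step: 1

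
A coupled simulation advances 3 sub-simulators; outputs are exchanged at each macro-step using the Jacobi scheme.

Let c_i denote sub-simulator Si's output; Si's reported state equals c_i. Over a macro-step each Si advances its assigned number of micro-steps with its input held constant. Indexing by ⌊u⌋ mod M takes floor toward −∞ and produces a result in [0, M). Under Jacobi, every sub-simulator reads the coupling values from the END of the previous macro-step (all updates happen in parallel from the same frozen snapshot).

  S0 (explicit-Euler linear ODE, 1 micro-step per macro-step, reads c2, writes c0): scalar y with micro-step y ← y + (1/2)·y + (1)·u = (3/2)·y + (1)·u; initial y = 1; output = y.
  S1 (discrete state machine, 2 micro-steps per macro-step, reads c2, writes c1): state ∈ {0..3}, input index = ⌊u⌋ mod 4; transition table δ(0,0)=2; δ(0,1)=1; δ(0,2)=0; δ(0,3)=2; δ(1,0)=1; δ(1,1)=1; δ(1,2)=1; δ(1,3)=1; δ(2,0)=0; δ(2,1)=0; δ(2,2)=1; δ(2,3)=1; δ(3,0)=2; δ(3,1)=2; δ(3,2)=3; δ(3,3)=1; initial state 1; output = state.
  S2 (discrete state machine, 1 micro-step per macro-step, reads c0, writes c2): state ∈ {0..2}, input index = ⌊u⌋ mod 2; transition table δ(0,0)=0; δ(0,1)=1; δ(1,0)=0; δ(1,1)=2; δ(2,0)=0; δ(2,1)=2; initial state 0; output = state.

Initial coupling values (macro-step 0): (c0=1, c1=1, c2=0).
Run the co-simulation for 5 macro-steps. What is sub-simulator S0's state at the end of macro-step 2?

S0 state at macro-step 2 = 13/4

macro 1: S0 reads c2=0 → after 1×micro: 3/2; S1 reads c2=0 → after 2×micro: 1; S2 reads c0=1 → after 1×micro: 1 ⇒ (c0=3/2, c1=1, c2=1)
macro 2: S0 reads c2=1 → after 1×micro: 13/4; S1 reads c2=1 → after 2×micro: 1; S2 reads c0=3/2 → after 1×micro: 2 ⇒ (c0=13/4, c1=1, c2=2)
macro 3: S0 reads c2=2 → after 1×micro: 55/8; S1 reads c2=2 → after 2×micro: 1; S2 reads c0=13/4 → after 1×micro: 2 ⇒ (c0=55/8, c1=1, c2=2)
macro 4: S0 reads c2=2 → after 1×micro: 197/16; S1 reads c2=2 → after 2×micro: 1; S2 reads c0=55/8 → after 1×micro: 0 ⇒ (c0=197/16, c1=1, c2=0)
macro 5: S0 reads c2=0 → after 1×micro: 591/32; S1 reads c2=0 → after 2×micro: 1; S2 reads c0=197/16 → after 1×micro: 0 ⇒ (c0=591/32, c1=1, c2=0)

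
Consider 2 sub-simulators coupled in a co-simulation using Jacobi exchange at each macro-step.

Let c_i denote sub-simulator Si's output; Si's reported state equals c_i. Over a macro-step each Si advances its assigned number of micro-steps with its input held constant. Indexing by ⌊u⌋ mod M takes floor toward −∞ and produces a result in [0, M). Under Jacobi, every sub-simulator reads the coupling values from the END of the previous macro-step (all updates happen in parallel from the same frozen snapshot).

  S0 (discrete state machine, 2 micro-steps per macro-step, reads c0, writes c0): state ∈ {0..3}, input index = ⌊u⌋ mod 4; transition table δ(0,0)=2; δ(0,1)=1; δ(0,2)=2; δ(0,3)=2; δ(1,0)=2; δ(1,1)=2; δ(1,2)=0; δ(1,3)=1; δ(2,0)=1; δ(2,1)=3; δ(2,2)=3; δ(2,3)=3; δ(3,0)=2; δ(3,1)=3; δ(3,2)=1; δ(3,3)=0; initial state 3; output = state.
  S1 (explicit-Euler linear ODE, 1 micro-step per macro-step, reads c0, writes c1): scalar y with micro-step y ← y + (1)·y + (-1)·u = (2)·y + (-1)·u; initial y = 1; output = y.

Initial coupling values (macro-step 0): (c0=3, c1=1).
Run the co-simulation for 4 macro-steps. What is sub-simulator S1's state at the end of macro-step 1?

S1 state at macro-step 1 = -1

macro 1: S0 reads c0=3 → after 2×micro: 2; S1 reads c0=3 → after 1×micro: -1 ⇒ (c0=2, c1=-1)
macro 2: S0 reads c0=2 → after 2×micro: 1; S1 reads c0=2 → after 1×micro: -4 ⇒ (c0=1, c1=-4)
macro 3: S0 reads c0=1 → after 2×micro: 3; S1 reads c0=1 → after 1×micro: -9 ⇒ (c0=3, c1=-9)
macro 4: S0 reads c0=3 → after 2×micro: 2; S1 reads c0=3 → after 1×micro: -21 ⇒ (c0=2, c1=-21)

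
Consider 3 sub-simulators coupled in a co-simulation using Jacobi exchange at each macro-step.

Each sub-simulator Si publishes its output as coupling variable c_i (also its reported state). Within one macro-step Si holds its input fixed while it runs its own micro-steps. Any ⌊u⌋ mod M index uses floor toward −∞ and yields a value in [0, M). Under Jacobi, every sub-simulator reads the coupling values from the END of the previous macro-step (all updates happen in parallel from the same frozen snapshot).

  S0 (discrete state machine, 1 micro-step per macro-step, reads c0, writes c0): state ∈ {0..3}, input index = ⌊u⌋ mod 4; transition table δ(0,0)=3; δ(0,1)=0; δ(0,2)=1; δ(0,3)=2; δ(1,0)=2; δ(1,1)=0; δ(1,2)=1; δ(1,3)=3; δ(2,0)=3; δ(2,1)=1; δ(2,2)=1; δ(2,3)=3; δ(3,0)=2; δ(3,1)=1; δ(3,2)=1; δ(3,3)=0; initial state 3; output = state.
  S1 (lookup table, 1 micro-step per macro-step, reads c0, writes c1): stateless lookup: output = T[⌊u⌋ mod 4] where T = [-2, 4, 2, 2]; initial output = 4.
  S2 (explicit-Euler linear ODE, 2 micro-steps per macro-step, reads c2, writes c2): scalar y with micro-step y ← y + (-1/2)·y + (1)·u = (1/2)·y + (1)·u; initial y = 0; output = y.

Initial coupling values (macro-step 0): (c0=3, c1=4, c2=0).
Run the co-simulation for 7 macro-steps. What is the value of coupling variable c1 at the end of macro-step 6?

c1 at macro-step 6 = -2

macro 1: S0 reads c0=3 → after 1×micro: 0; S1 reads c0=3 → after 1×micro: 2; S2 reads c2=0 → after 2×micro: 0 ⇒ (c0=0, c1=2, c2=0)
macro 2: S0 reads c0=0 → after 1×micro: 3; S1 reads c0=0 → after 1×micro: -2; S2 reads c2=0 → after 2×micro: 0 ⇒ (c0=3, c1=-2, c2=0)
macro 3: S0 reads c0=3 → after 1×micro: 0; S1 reads c0=3 → after 1×micro: 2; S2 reads c2=0 → after 2×micro: 0 ⇒ (c0=0, c1=2, c2=0)
macro 4: S0 reads c0=0 → after 1×micro: 3; S1 reads c0=0 → after 1×micro: -2; S2 reads c2=0 → after 2×micro: 0 ⇒ (c0=3, c1=-2, c2=0)
macro 5: S0 reads c0=3 → after 1×micro: 0; S1 reads c0=3 → after 1×micro: 2; S2 reads c2=0 → after 2×micro: 0 ⇒ (c0=0, c1=2, c2=0)
macro 6: S0 reads c0=0 → after 1×micro: 3; S1 reads c0=0 → after 1×micro: -2; S2 reads c2=0 → after 2×micro: 0 ⇒ (c0=3, c1=-2, c2=0)
macro 7: S0 reads c0=3 → after 1×micro: 0; S1 reads c0=3 → after 1×micro: 2; S2 reads c2=0 → after 2×micro: 0 ⇒ (c0=0, c1=2, c2=0)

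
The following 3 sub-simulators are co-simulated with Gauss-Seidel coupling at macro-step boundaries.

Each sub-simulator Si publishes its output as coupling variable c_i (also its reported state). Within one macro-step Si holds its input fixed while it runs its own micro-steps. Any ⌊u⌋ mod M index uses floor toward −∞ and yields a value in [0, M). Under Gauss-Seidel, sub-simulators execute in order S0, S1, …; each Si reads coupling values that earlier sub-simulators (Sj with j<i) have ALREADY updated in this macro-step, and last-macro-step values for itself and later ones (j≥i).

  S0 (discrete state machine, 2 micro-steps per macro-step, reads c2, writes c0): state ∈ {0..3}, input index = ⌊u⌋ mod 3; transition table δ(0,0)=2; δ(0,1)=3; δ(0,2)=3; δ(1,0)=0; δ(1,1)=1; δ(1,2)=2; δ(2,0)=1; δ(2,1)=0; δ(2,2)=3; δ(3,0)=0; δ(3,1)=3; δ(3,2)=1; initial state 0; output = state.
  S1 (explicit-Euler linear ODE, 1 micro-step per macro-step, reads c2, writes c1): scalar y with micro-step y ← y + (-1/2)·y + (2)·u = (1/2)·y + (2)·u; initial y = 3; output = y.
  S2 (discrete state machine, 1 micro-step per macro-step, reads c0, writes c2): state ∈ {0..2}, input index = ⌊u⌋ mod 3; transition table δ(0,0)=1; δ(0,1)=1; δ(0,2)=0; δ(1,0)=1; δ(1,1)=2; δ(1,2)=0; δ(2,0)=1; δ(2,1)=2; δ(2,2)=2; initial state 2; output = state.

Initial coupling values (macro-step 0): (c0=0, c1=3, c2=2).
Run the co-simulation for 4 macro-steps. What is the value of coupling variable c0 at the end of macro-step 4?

c0 at macro-step 4 = 3

macro 1: S0 reads c2=2 → after 2×micro: 1; S1 reads c2=2 → after 1×micro: 11/2; S2 reads c0=1 → after 1×micro: 2 ⇒ (c0=1, c1=11/2, c2=2)
macro 2: S0 reads c2=2 → after 2×micro: 3; S1 reads c2=2 → after 1×micro: 27/4; S2 reads c0=3 → after 1×micro: 1 ⇒ (c0=3, c1=27/4, c2=1)
macro 3: S0 reads c2=1 → after 2×micro: 3; S1 reads c2=1 → after 1×micro: 43/8; S2 reads c0=3 → after 1×micro: 1 ⇒ (c0=3, c1=43/8, c2=1)
macro 4: S0 reads c2=1 → after 2×micro: 3; S1 reads c2=1 → after 1×micro: 75/16; S2 reads c0=3 → after 1×micro: 1 ⇒ (c0=3, c1=75/16, c2=1)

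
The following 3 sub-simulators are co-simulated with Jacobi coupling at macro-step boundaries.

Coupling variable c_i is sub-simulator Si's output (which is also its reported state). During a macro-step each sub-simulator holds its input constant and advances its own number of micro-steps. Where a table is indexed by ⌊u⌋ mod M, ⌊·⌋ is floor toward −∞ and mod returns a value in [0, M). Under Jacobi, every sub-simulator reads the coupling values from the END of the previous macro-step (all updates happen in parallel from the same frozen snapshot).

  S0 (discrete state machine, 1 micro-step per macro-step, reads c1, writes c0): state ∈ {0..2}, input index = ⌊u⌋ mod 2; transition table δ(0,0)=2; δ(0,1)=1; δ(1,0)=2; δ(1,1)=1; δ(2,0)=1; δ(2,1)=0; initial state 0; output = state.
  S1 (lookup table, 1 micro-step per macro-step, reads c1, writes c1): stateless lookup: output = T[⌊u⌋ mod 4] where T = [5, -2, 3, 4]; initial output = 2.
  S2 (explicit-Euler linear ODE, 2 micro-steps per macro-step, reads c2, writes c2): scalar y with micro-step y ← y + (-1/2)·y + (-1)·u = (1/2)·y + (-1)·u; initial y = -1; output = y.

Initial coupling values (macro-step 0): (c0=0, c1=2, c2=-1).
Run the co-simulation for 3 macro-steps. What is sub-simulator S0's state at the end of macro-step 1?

S0 state at macro-step 1 = 2

macro 1: S0 reads c1=2 → after 1×micro: 2; S1 reads c1=2 → after 1×micro: 3; S2 reads c2=-1 → after 2×micro: 5/4 ⇒ (c0=2, c1=3, c2=5/4)
macro 2: S0 reads c1=3 → after 1×micro: 0; S1 reads c1=3 → after 1×micro: 4; S2 reads c2=5/4 → after 2×micro: -25/16 ⇒ (c0=0, c1=4, c2=-25/16)
macro 3: S0 reads c1=4 → after 1×micro: 2; S1 reads c1=4 → after 1×micro: 5; S2 reads c2=-25/16 → after 2×micro: 125/64 ⇒ (c0=2, c1=5, c2=125/64)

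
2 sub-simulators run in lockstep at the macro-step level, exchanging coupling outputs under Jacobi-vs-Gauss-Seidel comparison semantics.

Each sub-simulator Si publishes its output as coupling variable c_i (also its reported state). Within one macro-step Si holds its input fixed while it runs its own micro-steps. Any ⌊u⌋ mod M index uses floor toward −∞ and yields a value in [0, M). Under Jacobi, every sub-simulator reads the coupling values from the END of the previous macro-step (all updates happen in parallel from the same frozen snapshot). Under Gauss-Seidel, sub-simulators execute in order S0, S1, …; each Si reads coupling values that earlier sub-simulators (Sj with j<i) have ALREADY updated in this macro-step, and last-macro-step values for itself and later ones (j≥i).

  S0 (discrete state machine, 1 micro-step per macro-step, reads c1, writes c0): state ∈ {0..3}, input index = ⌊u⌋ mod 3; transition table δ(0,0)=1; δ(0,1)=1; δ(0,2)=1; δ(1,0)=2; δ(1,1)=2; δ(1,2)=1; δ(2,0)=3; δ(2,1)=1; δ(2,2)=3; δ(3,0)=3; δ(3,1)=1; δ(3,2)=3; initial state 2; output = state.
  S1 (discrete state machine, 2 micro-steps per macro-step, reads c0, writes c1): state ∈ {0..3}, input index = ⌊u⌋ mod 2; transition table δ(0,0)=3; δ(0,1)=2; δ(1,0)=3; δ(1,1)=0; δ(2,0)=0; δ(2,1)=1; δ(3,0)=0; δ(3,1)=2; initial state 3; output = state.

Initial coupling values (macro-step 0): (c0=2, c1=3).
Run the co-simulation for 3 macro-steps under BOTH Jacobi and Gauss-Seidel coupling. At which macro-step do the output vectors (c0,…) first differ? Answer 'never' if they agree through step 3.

first divergence at macro-step: 1

[Jacobi] macro 1: S0 reads c1=3 → after 1×micro: 3; S1 reads c0=2 → after 2×micro: 3 ⇒ (c0=3, c1=3)
[Jacobi] macro 2: S0 reads c1=3 → after 1×micro: 3; S1 reads c0=3 → after 2×micro: 1 ⇒ (c0=3, c1=1)
[Jacobi] macro 3: S0 reads c1=1 → after 1×micro: 1; S1 reads c0=3 → after 2×micro: 2 ⇒ (c0=1, c1=2)
[Gauss-Seidel] macro 1: S0 reads c1=3 → after 1×micro: 3; S1 reads c0=3 → after 2×micro: 1 ⇒ (c0=3, c1=1)
[Gauss-Seidel] macro 2: S0 reads c1=1 → after 1×micro: 1; S1 reads c0=1 → after 2×micro: 2 ⇒ (c0=1, c1=2)
[Gauss-Seidel] macro 3: S0 reads c1=2 → after 1×micro: 1; S1 reads c0=1 → after 2×micro: 0 ⇒ (c0=1, c1=0)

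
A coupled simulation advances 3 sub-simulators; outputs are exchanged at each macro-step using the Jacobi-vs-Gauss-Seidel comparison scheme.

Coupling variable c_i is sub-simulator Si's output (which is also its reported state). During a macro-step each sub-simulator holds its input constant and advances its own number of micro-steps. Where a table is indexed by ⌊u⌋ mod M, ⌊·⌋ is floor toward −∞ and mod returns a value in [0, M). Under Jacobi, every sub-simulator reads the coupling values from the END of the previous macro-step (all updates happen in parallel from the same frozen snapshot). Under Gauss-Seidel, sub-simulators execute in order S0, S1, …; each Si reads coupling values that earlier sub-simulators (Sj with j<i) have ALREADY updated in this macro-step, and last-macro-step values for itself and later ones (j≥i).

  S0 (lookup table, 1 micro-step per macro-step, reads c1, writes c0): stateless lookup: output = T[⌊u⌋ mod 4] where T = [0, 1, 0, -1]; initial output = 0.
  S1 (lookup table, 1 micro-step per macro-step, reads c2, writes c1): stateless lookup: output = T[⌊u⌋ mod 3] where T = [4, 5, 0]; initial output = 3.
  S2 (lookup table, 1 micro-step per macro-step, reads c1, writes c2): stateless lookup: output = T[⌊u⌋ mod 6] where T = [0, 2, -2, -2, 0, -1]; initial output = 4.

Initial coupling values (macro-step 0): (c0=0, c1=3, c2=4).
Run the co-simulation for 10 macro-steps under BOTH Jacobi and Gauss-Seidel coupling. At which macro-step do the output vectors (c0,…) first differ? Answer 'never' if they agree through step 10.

first divergence at macro-step: 1

[Jacobi] macro 1: S0 reads c1=3 → after 1×micro: -1; S1 reads c2=4 → after 1×micro: 5; S2 reads c1=3 → after 1×micro: -2 ⇒ (c0=-1, c1=5, c2=-2)
[Jacobi] macro 2: S0 reads c1=5 → after 1×micro: 1; S1 reads c2=-2 → after 1×micro: 5; S2 reads c1=5 → after 1×micro: -1 ⇒ (c0=1, c1=5, c2=-1)
[Jacobi] macro 3: S0 reads c1=5 → after 1×micro: 1; S1 reads c2=-1 → after 1×micro: 0; S2 reads c1=5 → after 1×micro: -1 ⇒ (c0=1, c1=0, c2=-1)
[Jacobi] macro 4: S0 reads c1=0 → after 1×micro: 0; S1 reads c2=-1 → after 1×micro: 0; S2 reads c1=0 → after 1×micro: 0 ⇒ (c0=0, c1=0, c2=0)
[Jacobi] macro 5: S0 reads c1=0 → after 1×micro: 0; S1 reads c2=0 → after 1×micro: 4; S2 reads c1=0 → after 1×micro: 0 ⇒ (c0=0, c1=4, c2=0)
[Jacobi] macro 6: S0 reads c1=4 → after 1×micro: 0; S1 reads c2=0 → after 1×micro: 4; S2 reads c1=4 → after 1×micro: 0 ⇒ (c0=0, c1=4, c2=0)
[Jacobi] macro 7: S0 reads c1=4 → after 1×micro: 0; S1 reads c2=0 → after 1×micro: 4; S2 reads c1=4 → after 1×micro: 0 ⇒ (c0=0, c1=4, c2=0)
[Jacobi] macro 8: S0 reads c1=4 → after 1×micro: 0; S1 reads c2=0 → after 1×micro: 4; S2 reads c1=4 → after 1×micro: 0 ⇒ (c0=0, c1=4, c2=0)
[Jacobi] macro 9: S0 reads c1=4 → after 1×micro: 0; S1 reads c2=0 → after 1×micro: 4; S2 reads c1=4 → after 1×micro: 0 ⇒ (c0=0, c1=4, c2=0)
[Jacobi] macro 10: S0 reads c1=4 → after 1×micro: 0; S1 reads c2=0 → after 1×micro: 4; S2 reads c1=4 → after 1×micro: 0 ⇒ (c0=0, c1=4, c2=0)
[Gauss-Seidel] macro 1: S0 reads c1=3 → after 1×micro: -1; S1 reads c2=4 → after 1×micro: 5; S2 reads c1=5 → after 1×micro: -1 ⇒ (c0=-1, c1=5, c2=-1)
[Gauss-Seidel] macro 2: S0 reads c1=5 → after 1×micro: 1; S1 reads c2=-1 → after 1×micro: 0; S2 reads c1=0 → after 1×micro: 0 ⇒ (c0=1, c1=0, c2=0)
[Gauss-Seidel] macro 3: S0 reads c1=0 → after 1×micro: 0; S1 reads c2=0 → after 1×micro: 4; S2 reads c1=4 → after 1×micro: 0 ⇒ (c0=0, c1=4, c2=0)
[Gauss-Seidel] macro 4: S0 reads c1=4 → after 1×micro: 0; S1 reads c2=0 → after 1×micro: 4; S2 reads c1=4 → after 1×micro: 0 ⇒ (c0=0, c1=4, c2=0)
[Gauss-Seidel] macro 5: S0 reads c1=4 → after 1×micro: 0; S1 reads c2=0 → after 1×micro: 4; S2 reads c1=4 → after 1×micro: 0 ⇒ (c0=0, c1=4, c2=0)
[Gauss-Seidel] macro 6: S0 reads c1=4 → after 1×micro: 0; S1 reads c2=0 → after 1×micro: 4; S2 reads c1=4 → after 1×micro: 0 ⇒ (c0=0, c1=4, c2=0)
[Gauss-Seidel] macro 7: S0 reads c1=4 → after 1×micro: 0; S1 reads c2=0 → after 1×micro: 4; S2 reads c1=4 → after 1×micro: 0 ⇒ (c0=0, c1=4, c2=0)
[Gauss-Seidel] macro 8: S0 reads c1=4 → after 1×micro: 0; S1 reads c2=0 → after 1×micro: 4; S2 reads c1=4 → after 1×micro: 0 ⇒ (c0=0, c1=4, c2=0)
[Gauss-Seidel] macro 9: S0 reads c1=4 → after 1×micro: 0; S1 reads c2=0 → after 1×micro: 4; S2 reads c1=4 → after 1×micro: 0 ⇒ (c0=0, c1=4, c2=0)
[Gauss-Seidel] macro 10: S0 reads c1=4 → after 1×micro: 0; S1 reads c2=0 → after 1×micro: 4; S2 reads c1=4 → after 1×micro: 0 ⇒ (c0=0, c1=4, c2=0)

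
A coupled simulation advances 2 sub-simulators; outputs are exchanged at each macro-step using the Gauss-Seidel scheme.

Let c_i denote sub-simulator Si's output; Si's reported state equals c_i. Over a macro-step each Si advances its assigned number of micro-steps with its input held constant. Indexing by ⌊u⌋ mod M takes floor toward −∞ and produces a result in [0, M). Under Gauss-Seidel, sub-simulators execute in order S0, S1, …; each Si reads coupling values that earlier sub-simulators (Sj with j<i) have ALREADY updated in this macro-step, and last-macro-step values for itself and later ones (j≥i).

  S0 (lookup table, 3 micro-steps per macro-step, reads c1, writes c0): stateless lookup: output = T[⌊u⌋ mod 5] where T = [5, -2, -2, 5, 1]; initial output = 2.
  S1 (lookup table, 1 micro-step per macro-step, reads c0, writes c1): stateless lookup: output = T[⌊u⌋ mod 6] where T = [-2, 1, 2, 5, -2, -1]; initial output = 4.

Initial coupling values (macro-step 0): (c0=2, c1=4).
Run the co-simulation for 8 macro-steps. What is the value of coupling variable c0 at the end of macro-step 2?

c0 at macro-step 2 = -2

macro 1: S0 reads c1=4 → after 3×micro: 1; S1 reads c0=1 → after 1×micro: 1 ⇒ (c0=1, c1=1)
macro 2: S0 reads c1=1 → after 3×micro: -2; S1 reads c0=-2 → after 1×micro: -2 ⇒ (c0=-2, c1=-2)
macro 3: S0 reads c1=-2 → after 3×micro: 5; S1 reads c0=5 → after 1×micro: -1 ⇒ (c0=5, c1=-1)
macro 4: S0 reads c1=-1 → after 3×micro: 1; S1 reads c0=1 → after 1×micro: 1 ⇒ (c0=1, c1=1)
macro 5: S0 reads c1=1 → after 3×micro: -2; S1 reads c0=-2 → after 1×micro: -2 ⇒ (c0=-2, c1=-2)
macro 6: S0 reads c1=-2 → after 3×micro: 5; S1 reads c0=5 → after 1×micro: -1 ⇒ (c0=5, c1=-1)
macro 7: S0 reads c1=-1 → after 3×micro: 1; S1 reads c0=1 → after 1×micro: 1 ⇒ (c0=1, c1=1)
macro 8: S0 reads c1=1 → after 3×micro: -2; S1 reads c0=-2 → after 1×micro: -2 ⇒ (c0=-2, c1=-2)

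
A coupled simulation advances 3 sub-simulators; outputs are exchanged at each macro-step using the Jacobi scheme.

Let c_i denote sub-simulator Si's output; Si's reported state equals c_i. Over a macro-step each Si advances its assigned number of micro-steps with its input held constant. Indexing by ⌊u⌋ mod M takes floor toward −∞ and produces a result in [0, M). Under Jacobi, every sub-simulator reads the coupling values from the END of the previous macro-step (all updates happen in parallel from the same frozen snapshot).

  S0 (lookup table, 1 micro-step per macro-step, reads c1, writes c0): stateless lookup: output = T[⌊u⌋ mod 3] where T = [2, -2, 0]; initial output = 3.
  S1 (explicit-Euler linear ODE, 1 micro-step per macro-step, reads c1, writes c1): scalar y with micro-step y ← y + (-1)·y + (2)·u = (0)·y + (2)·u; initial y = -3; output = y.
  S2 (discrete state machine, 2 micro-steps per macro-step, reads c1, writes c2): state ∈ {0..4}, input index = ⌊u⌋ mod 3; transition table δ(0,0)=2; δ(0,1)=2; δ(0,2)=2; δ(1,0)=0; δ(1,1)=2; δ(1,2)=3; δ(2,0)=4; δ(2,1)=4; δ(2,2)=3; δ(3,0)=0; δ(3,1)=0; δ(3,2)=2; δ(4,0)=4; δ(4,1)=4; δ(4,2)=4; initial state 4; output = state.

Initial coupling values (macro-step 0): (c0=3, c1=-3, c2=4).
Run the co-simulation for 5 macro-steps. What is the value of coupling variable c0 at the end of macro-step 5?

macro 1: S0 reads c1=-3 → after 1×micro: 2; S1 reads c1=-3 → after 1×micro: -6; S2 reads c1=-3 → after 2×micro: 4 ⇒ (c0=2, c1=-6, c2=4)
macro 2: S0 reads c1=-6 → after 1×micro: 2; S1 reads c1=-6 → after 1×micro: -12; S2 reads c1=-6 → after 2×micro: 4 ⇒ (c0=2, c1=-12, c2=4)
macro 3: S0 reads c1=-12 → after 1×micro: 2; S1 reads c1=-12 → after 1×micro: -24; S2 reads c1=-12 → after 2×micro: 4 ⇒ (c0=2, c1=-24, c2=4)
macro 4: S0 reads c1=-24 → after 1×micro: 2; S1 reads c1=-24 → after 1×micro: -48; S2 reads c1=-24 → after 2×micro: 4 ⇒ (c0=2, c1=-48, c2=4)
macro 5: S0 reads c1=-48 → after 1×micro: 2; S1 reads c1=-48 → after 1×micro: -96; S2 reads c1=-48 → after 2×micro: 4 ⇒ (c0=2, c1=-96, c2=4)

c0 at macro-step 5 = 2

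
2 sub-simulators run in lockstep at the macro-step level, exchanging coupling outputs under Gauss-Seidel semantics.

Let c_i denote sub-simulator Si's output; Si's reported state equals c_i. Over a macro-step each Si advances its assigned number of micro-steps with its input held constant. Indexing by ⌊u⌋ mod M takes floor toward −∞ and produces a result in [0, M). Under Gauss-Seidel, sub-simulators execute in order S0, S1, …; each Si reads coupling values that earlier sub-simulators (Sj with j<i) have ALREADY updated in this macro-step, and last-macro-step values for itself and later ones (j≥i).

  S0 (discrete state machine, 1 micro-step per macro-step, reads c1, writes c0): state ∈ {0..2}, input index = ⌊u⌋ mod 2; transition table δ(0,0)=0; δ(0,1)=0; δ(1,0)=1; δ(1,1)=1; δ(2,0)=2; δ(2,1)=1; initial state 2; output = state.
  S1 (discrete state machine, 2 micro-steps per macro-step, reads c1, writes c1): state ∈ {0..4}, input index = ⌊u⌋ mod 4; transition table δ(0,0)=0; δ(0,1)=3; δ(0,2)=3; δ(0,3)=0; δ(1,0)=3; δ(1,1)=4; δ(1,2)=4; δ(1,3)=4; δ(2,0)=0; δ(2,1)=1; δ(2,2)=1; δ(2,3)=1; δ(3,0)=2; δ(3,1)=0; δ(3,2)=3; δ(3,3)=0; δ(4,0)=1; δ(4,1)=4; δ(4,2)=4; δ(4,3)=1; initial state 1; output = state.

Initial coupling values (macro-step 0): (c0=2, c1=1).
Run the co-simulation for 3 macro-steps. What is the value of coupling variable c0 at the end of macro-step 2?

macro 1: S0 reads c1=1 → after 1×micro: 1; S1 reads c1=1 → after 2×micro: 4 ⇒ (c0=1, c1=4)
macro 2: S0 reads c1=4 → after 1×micro: 1; S1 reads c1=4 → after 2×micro: 3 ⇒ (c0=1, c1=3)
macro 3: S0 reads c1=3 → after 1×micro: 1; S1 reads c1=3 → after 2×micro: 0 ⇒ (c0=1, c1=0)

c0 at macro-step 2 = 1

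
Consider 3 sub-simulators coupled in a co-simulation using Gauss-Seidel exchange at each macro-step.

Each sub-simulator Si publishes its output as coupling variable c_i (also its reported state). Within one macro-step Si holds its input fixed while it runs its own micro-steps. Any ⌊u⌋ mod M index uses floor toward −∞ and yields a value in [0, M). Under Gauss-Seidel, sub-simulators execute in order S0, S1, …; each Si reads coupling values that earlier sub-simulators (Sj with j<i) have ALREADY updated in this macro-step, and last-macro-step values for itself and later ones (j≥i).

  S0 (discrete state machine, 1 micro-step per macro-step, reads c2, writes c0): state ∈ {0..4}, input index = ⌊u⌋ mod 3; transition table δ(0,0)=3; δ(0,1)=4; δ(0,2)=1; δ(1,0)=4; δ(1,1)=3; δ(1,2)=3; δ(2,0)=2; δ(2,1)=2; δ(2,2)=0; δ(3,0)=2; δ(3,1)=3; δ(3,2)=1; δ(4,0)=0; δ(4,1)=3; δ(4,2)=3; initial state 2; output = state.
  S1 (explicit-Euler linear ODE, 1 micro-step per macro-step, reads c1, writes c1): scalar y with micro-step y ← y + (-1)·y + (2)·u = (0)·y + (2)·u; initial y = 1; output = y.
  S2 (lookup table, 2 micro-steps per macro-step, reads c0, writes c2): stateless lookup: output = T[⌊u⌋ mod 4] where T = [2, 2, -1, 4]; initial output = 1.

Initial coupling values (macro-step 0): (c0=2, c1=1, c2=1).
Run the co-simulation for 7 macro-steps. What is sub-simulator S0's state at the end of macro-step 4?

S0 state at macro-step 4 = 3

macro 1: S0 reads c2=1 → after 1×micro: 2; S1 reads c1=1 → after 1×micro: 2; S2 reads c0=2 → after 2×micro: -1 ⇒ (c0=2, c1=2, c2=-1)
macro 2: S0 reads c2=-1 → after 1×micro: 0; S1 reads c1=2 → after 1×micro: 4; S2 reads c0=0 → after 2×micro: 2 ⇒ (c0=0, c1=4, c2=2)
macro 3: S0 reads c2=2 → after 1×micro: 1; S1 reads c1=4 → after 1×micro: 8; S2 reads c0=1 → after 2×micro: 2 ⇒ (c0=1, c1=8, c2=2)
macro 4: S0 reads c2=2 → after 1×micro: 3; S1 reads c1=8 → after 1×micro: 16; S2 reads c0=3 → after 2×micro: 4 ⇒ (c0=3, c1=16, c2=4)
macro 5: S0 reads c2=4 → after 1×micro: 3; S1 reads c1=16 → after 1×micro: 32; S2 reads c0=3 → after 2×micro: 4 ⇒ (c0=3, c1=32, c2=4)
macro 6: S0 reads c2=4 → after 1×micro: 3; S1 reads c1=32 → after 1×micro: 64; S2 reads c0=3 → after 2×micro: 4 ⇒ (c0=3, c1=64, c2=4)
macro 7: S0 reads c2=4 → after 1×micro: 3; S1 reads c1=64 → after 1×micro: 128; S2 reads c0=3 → after 2×micro: 4 ⇒ (c0=3, c1=128, c2=4)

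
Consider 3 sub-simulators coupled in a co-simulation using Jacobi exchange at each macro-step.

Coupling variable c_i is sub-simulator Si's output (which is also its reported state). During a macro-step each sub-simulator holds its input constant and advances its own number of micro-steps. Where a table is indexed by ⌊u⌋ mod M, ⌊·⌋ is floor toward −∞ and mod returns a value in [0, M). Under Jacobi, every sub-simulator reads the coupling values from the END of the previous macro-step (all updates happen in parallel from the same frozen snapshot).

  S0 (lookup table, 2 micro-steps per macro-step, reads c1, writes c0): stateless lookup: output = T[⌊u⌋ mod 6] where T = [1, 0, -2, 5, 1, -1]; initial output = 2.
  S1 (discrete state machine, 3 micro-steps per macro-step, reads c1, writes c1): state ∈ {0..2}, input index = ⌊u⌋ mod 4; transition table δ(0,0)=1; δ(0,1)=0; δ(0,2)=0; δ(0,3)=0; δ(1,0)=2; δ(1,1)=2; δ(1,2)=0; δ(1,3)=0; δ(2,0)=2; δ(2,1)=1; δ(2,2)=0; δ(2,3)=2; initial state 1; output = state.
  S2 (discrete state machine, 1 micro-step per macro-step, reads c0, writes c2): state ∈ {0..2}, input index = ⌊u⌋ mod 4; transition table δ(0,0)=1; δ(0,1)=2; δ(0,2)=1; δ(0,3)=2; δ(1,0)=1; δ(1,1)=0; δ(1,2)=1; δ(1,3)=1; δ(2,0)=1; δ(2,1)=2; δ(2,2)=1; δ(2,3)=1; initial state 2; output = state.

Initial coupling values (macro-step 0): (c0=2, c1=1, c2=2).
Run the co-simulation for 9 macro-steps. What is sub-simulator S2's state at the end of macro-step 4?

S2 state at macro-step 4 = 0

macro 1: S0 reads c1=1 → after 2×micro: 0; S1 reads c1=1 → after 3×micro: 2; S2 reads c0=2 → after 1×micro: 1 ⇒ (c0=0, c1=2, c2=1)
macro 2: S0 reads c1=2 → after 2×micro: -2; S1 reads c1=2 → after 3×micro: 0; S2 reads c0=0 → after 1×micro: 1 ⇒ (c0=-2, c1=0, c2=1)
macro 3: S0 reads c1=0 → after 2×micro: 1; S1 reads c1=0 → after 3×micro: 2; S2 reads c0=-2 → after 1×micro: 1 ⇒ (c0=1, c1=2, c2=1)
macro 4: S0 reads c1=2 → after 2×micro: -2; S1 reads c1=2 → after 3×micro: 0; S2 reads c0=1 → after 1×micro: 0 ⇒ (c0=-2, c1=0, c2=0)
macro 5: S0 reads c1=0 → after 2×micro: 1; S1 reads c1=0 → after 3×micro: 2; S2 reads c0=-2 → after 1×micro: 1 ⇒ (c0=1, c1=2, c2=1)
macro 6: S0 reads c1=2 → after 2×micro: -2; S1 reads c1=2 → after 3×micro: 0; S2 reads c0=1 → after 1×micro: 0 ⇒ (c0=-2, c1=0, c2=0)
macro 7: S0 reads c1=0 → after 2×micro: 1; S1 reads c1=0 → after 3×micro: 2; S2 reads c0=-2 → after 1×micro: 1 ⇒ (c0=1, c1=2, c2=1)
macro 8: S0 reads c1=2 → after 2×micro: -2; S1 reads c1=2 → after 3×micro: 0; S2 reads c0=1 → after 1×micro: 0 ⇒ (c0=-2, c1=0, c2=0)
macro 9: S0 reads c1=0 → after 2×micro: 1; S1 reads c1=0 → after 3×micro: 2; S2 reads c0=-2 → after 1×micro: 1 ⇒ (c0=1, c1=2, c2=1)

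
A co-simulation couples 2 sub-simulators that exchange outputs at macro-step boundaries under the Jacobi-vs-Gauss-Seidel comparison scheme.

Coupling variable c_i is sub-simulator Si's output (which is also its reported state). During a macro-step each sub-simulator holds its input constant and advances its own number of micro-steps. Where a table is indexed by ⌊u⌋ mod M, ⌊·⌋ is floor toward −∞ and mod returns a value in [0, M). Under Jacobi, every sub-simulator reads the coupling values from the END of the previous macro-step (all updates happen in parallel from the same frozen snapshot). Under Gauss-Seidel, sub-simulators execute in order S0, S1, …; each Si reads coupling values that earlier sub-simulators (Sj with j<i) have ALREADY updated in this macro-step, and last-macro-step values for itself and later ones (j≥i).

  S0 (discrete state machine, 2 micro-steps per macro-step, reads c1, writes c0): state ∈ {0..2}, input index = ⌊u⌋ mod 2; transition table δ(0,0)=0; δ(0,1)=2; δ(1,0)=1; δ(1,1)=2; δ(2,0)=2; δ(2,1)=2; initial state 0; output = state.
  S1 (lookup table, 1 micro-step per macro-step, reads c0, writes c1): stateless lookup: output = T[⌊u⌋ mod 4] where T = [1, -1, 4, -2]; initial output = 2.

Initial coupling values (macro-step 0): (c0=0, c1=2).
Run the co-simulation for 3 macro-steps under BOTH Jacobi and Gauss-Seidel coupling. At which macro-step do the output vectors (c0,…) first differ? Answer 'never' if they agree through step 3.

[Jacobi] macro 1: S0 reads c1=2 → after 2×micro: 0; S1 reads c0=0 → after 1×micro: 1 ⇒ (c0=0, c1=1)
[Jacobi] macro 2: S0 reads c1=1 → after 2×micro: 2; S1 reads c0=0 → after 1×micro: 1 ⇒ (c0=2, c1=1)
[Jacobi] macro 3: S0 reads c1=1 → after 2×micro: 2; S1 reads c0=2 → after 1×micro: 4 ⇒ (c0=2, c1=4)
[Gauss-Seidel] macro 1: S0 reads c1=2 → after 2×micro: 0; S1 reads c0=0 → after 1×micro: 1 ⇒ (c0=0, c1=1)
[Gauss-Seidel] macro 2: S0 reads c1=1 → after 2×micro: 2; S1 reads c0=2 → after 1×micro: 4 ⇒ (c0=2, c1=4)
[Gauss-Seidel] macro 3: S0 reads c1=4 → after 2×micro: 2; S1 reads c0=2 → after 1×micro: 4 ⇒ (c0=2, c1=4)

first divergence at macro-step: 2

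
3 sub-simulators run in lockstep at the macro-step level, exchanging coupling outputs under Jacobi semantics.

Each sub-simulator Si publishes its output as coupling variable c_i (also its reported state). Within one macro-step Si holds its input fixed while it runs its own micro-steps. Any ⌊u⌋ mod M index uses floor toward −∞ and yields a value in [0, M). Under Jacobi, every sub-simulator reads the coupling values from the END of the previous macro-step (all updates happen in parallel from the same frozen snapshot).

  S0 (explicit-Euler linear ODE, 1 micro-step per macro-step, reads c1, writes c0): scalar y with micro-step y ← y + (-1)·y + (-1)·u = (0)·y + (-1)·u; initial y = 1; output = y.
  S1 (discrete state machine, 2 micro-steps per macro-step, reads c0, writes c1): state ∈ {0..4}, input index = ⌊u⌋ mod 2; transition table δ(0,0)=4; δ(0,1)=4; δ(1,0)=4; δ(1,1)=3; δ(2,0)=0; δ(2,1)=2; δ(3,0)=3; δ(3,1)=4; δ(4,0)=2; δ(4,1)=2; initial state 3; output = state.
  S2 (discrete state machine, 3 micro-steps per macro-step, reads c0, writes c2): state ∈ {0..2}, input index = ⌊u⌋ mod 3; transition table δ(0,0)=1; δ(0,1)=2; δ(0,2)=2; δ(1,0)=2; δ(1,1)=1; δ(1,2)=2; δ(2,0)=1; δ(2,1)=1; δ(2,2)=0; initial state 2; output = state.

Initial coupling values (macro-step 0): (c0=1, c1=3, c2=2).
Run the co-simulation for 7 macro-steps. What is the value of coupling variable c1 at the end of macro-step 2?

macro 1: S0 reads c1=3 → after 1×micro: -3; S1 reads c0=1 → after 2×micro: 2; S2 reads c0=1 → after 3×micro: 1 ⇒ (c0=-3, c1=2, c2=1)
macro 2: S0 reads c1=2 → after 1×micro: -2; S1 reads c0=-3 → after 2×micro: 2; S2 reads c0=-3 → after 3×micro: 2 ⇒ (c0=-2, c1=2, c2=2)
macro 3: S0 reads c1=2 → after 1×micro: -2; S1 reads c0=-2 → after 2×micro: 4; S2 reads c0=-2 → after 3×micro: 1 ⇒ (c0=-2, c1=4, c2=1)
macro 4: S0 reads c1=4 → after 1×micro: -4; S1 reads c0=-2 → after 2×micro: 0; S2 reads c0=-2 → after 3×micro: 1 ⇒ (c0=-4, c1=0, c2=1)
macro 5: S0 reads c1=0 → after 1×micro: 0; S1 reads c0=-4 → after 2×micro: 2; S2 reads c0=-4 → after 3×micro: 2 ⇒ (c0=0, c1=2, c2=2)
macro 6: S0 reads c1=2 → after 1×micro: -2; S1 reads c0=0 → after 2×micro: 4; S2 reads c0=0 → after 3×micro: 1 ⇒ (c0=-2, c1=4, c2=1)
macro 7: S0 reads c1=4 → after 1×micro: -4; S1 reads c0=-2 → after 2×micro: 0; S2 reads c0=-2 → after 3×micro: 1 ⇒ (c0=-4, c1=0, c2=1)

c1 at macro-step 2 = 2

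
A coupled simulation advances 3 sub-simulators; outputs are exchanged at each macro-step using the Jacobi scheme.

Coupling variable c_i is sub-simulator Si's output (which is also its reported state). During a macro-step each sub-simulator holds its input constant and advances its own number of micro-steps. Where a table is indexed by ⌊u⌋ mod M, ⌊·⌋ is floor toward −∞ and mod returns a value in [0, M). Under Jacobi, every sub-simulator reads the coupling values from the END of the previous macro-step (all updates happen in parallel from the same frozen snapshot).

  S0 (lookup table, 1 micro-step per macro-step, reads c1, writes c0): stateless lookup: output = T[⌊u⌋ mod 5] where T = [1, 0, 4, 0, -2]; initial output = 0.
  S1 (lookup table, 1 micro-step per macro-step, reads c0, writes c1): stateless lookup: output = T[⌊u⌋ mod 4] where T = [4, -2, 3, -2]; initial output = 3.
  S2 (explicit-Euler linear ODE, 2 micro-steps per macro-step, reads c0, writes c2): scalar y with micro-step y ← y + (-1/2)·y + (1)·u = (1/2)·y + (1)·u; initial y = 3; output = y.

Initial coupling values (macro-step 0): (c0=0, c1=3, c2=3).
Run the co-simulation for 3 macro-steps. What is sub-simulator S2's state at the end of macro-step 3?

macro 1: S0 reads c1=3 → after 1×micro: 0; S1 reads c0=0 → after 1×micro: 4; S2 reads c0=0 → after 2×micro: 3/4 ⇒ (c0=0, c1=4, c2=3/4)
macro 2: S0 reads c1=4 → after 1×micro: -2; S1 reads c0=0 → after 1×micro: 4; S2 reads c0=0 → after 2×micro: 3/16 ⇒ (c0=-2, c1=4, c2=3/16)
macro 3: S0 reads c1=4 → after 1×micro: -2; S1 reads c0=-2 → after 1×micro: 3; S2 reads c0=-2 → after 2×micro: -189/64 ⇒ (c0=-2, c1=3, c2=-189/64)

S2 state at macro-step 3 = -189/64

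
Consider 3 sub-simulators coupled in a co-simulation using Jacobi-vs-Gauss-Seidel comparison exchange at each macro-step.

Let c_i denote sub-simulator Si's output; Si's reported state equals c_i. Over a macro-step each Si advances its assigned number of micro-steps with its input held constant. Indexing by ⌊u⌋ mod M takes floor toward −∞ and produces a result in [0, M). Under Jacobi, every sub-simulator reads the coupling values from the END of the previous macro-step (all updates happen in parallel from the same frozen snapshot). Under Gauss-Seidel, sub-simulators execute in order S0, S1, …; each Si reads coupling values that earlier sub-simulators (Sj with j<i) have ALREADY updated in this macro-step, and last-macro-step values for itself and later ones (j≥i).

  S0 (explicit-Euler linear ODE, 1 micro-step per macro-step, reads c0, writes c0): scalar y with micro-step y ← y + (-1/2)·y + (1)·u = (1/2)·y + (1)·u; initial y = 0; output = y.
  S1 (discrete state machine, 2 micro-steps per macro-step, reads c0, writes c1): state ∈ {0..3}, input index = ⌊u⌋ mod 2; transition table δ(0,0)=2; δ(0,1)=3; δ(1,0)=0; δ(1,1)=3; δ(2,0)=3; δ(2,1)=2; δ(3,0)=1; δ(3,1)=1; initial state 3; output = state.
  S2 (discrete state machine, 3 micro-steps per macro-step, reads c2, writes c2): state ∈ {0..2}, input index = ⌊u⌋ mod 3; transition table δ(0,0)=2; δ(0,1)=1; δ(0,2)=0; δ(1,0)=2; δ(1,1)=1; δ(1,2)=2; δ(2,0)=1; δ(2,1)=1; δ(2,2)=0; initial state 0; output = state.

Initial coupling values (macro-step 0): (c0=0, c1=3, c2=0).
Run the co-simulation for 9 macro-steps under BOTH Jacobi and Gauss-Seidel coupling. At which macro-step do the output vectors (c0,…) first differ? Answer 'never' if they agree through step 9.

first divergence at macro-step: never

[Jacobi] macro 1: S0 reads c0=0 → after 1×micro: 0; S1 reads c0=0 → after 2×micro: 0; S2 reads c2=0 → after 3×micro: 2 ⇒ (c0=0, c1=0, c2=2)
[Jacobi] macro 2: S0 reads c0=0 → after 1×micro: 0; S1 reads c0=0 → after 2×micro: 3; S2 reads c2=2 → after 3×micro: 0 ⇒ (c0=0, c1=3, c2=0)
[Jacobi] macro 3: S0 reads c0=0 → after 1×micro: 0; S1 reads c0=0 → after 2×micro: 0; S2 reads c2=0 → after 3×micro: 2 ⇒ (c0=0, c1=0, c2=2)
[Jacobi] macro 4: S0 reads c0=0 → after 1×micro: 0; S1 reads c0=0 → after 2×micro: 3; S2 reads c2=2 → after 3×micro: 0 ⇒ (c0=0, c1=3, c2=0)
[Jacobi] macro 5: S0 reads c0=0 → after 1×micro: 0; S1 reads c0=0 → after 2×micro: 0; S2 reads c2=0 → after 3×micro: 2 ⇒ (c0=0, c1=0, c2=2)
[Jacobi] macro 6: S0 reads c0=0 → after 1×micro: 0; S1 reads c0=0 → after 2×micro: 3; S2 reads c2=2 → after 3×micro: 0 ⇒ (c0=0, c1=3, c2=0)
[Jacobi] macro 7: S0 reads c0=0 → after 1×micro: 0; S1 reads c0=0 → after 2×micro: 0; S2 reads c2=0 → after 3×micro: 2 ⇒ (c0=0, c1=0, c2=2)
[Jacobi] macro 8: S0 reads c0=0 → after 1×micro: 0; S1 reads c0=0 → after 2×micro: 3; S2 reads c2=2 → after 3×micro: 0 ⇒ (c0=0, c1=3, c2=0)
[Jacobi] macro 9: S0 reads c0=0 → after 1×micro: 0; S1 reads c0=0 → after 2×micro: 0; S2 reads c2=0 → after 3×micro: 2 ⇒ (c0=0, c1=0, c2=2)
[Gauss-Seidel] macro 1: S0 reads c0=0 → after 1×micro: 0; S1 reads c0=0 → after 2×micro: 0; S2 reads c2=0 → after 3×micro: 2 ⇒ (c0=0, c1=0, c2=2)
[Gauss-Seidel] macro 2: S0 reads c0=0 → after 1×micro: 0; S1 reads c0=0 → after 2×micro: 3; S2 reads c2=2 → after 3×micro: 0 ⇒ (c0=0, c1=3, c2=0)
[Gauss-Seidel] macro 3: S0 reads c0=0 → after 1×micro: 0; S1 reads c0=0 → after 2×micro: 0; S2 reads c2=0 → after 3×micro: 2 ⇒ (c0=0, c1=0, c2=2)
[Gauss-Seidel] macro 4: S0 reads c0=0 → after 1×micro: 0; S1 reads c0=0 → after 2×micro: 3; S2 reads c2=2 → after 3×micro: 0 ⇒ (c0=0, c1=3, c2=0)
[Gauss-Seidel] macro 5: S0 reads c0=0 → after 1×micro: 0; S1 reads c0=0 → after 2×micro: 0; S2 reads c2=0 → after 3×micro: 2 ⇒ (c0=0, c1=0, c2=2)
[Gauss-Seidel] macro 6: S0 reads c0=0 → after 1×micro: 0; S1 reads c0=0 → after 2×micro: 3; S2 reads c2=2 → after 3×micro: 0 ⇒ (c0=0, c1=3, c2=0)
[Gauss-Seidel] macro 7: S0 reads c0=0 → after 1×micro: 0; S1 reads c0=0 → after 2×micro: 0; S2 reads c2=0 → after 3×micro: 2 ⇒ (c0=0, c1=0, c2=2)
[Gauss-Seidel] macro 8: S0 reads c0=0 → after 1×micro: 0; S1 reads c0=0 → after 2×micro: 3; S2 reads c2=2 → after 3×micro: 0 ⇒ (c0=0, c1=3, c2=0)
[Gauss-Seidel] macro 9: S0 reads c0=0 → after 1×micro: 0; S1 reads c0=0 → after 2×micro: 0; S2 reads c2=0 → after 3×micro: 2 ⇒ (c0=0, c1=0, c2=2)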